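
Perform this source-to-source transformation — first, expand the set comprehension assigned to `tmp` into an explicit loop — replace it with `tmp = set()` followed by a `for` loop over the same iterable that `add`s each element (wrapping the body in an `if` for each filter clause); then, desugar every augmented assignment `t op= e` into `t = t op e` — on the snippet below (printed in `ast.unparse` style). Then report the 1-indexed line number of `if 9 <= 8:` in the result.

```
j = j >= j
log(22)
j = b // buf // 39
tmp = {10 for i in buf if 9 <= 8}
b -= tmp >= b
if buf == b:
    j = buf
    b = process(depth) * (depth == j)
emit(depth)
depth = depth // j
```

Transformed code:
j = j >= j
log(22)
j = b // buf // 39
tmp = set()
for i in buf:
    if 9 <= 8:
        tmp.add(10)
b = b - (tmp >= b)
if buf == b:
    j = buf
    b = process(depth) * (depth == j)
emit(depth)
depth = depth // j

6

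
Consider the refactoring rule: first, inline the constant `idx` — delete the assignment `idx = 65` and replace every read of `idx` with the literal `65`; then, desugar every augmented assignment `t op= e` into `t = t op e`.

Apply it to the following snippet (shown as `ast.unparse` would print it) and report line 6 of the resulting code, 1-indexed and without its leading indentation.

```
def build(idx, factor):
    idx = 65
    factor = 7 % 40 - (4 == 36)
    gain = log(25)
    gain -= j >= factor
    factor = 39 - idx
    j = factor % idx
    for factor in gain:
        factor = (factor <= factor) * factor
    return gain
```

j = factor % 65

Transformed code:
def build(idx, factor):
    factor = 7 % 40 - (4 == 36)
    gain = log(25)
    gain = gain - (j >= factor)
    factor = 39 - 65
    j = factor % 65
    for factor in gain:
        factor = (factor <= factor) * factor
    return gain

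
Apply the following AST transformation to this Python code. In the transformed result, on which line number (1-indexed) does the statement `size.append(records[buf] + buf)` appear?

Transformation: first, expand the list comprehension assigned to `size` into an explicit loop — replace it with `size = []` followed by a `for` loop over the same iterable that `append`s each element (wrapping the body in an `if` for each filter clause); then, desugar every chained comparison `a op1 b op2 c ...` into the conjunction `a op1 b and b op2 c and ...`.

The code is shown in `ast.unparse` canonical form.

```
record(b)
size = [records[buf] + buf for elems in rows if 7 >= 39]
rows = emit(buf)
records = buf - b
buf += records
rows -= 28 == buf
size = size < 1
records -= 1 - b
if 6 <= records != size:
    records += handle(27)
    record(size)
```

5

Transformed code:
record(b)
size = []
for elems in rows:
    if 7 >= 39:
        size.append(records[buf] + buf)
rows = emit(buf)
records = buf - b
buf += records
rows -= 28 == buf
size = size < 1
records -= 1 - b
if 6 <= records and records != size:
    records += handle(27)
    record(size)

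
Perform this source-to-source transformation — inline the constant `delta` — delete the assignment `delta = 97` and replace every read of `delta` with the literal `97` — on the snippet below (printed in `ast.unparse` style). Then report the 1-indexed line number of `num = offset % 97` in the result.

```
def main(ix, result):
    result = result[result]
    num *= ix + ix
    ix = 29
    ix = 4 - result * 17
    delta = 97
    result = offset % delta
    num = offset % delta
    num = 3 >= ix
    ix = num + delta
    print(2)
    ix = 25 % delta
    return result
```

Transformed code:
def main(ix, result):
    result = result[result]
    num *= ix + ix
    ix = 29
    ix = 4 - result * 17
    result = offset % 97
    num = offset % 97
    num = 3 >= ix
    ix = num + 97
    print(2)
    ix = 25 % 97
    return result

7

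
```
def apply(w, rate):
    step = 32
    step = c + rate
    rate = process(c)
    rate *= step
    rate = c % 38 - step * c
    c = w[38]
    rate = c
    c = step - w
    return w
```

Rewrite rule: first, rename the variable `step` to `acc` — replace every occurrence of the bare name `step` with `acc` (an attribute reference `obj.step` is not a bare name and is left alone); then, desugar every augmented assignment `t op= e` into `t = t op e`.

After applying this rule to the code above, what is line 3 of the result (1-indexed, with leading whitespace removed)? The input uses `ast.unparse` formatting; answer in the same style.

acc = c + rate

Transformed code:
def apply(w, rate):
    acc = 32
    acc = c + rate
    rate = process(c)
    rate = rate * acc
    rate = c % 38 - acc * c
    c = w[38]
    rate = c
    c = acc - w
    return w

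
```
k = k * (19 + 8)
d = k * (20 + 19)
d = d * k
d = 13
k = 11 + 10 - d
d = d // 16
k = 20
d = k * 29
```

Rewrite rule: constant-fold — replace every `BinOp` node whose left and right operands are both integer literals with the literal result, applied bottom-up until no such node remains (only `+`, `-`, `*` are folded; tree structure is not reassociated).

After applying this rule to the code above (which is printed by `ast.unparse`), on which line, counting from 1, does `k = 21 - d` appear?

5

Transformed code:
k = k * 27
d = k * 39
d = d * k
d = 13
k = 21 - d
d = d // 16
k = 20
d = k * 29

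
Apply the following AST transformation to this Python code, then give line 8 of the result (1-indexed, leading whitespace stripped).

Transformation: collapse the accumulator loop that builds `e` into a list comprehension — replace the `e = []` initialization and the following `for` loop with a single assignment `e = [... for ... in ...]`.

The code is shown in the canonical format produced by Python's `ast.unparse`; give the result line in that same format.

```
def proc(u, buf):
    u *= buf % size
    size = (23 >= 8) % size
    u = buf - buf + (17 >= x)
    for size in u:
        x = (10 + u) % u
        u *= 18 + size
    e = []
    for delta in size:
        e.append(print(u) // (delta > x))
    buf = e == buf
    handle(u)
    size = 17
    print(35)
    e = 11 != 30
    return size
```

e = [print(u) // (delta > x) for delta in size]

Transformed code:
def proc(u, buf):
    u *= buf % size
    size = (23 >= 8) % size
    u = buf - buf + (17 >= x)
    for size in u:
        x = (10 + u) % u
        u *= 18 + size
    e = [print(u) // (delta > x) for delta in size]
    buf = e == buf
    handle(u)
    size = 17
    print(35)
    e = 11 != 30
    return size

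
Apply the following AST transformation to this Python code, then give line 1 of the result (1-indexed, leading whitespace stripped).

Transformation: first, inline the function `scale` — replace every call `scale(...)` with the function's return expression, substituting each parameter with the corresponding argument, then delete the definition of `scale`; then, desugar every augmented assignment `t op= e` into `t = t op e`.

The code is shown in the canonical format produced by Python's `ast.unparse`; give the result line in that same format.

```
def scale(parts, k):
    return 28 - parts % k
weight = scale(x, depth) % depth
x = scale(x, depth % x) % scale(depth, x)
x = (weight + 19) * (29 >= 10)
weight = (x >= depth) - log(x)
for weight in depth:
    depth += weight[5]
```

weight = (28 - x % depth) % depth

Transformed code:
weight = (28 - x % depth) % depth
x = (28 - x % (depth % x)) % (28 - depth % x)
x = (weight + 19) * (29 >= 10)
weight = (x >= depth) - log(x)
for weight in depth:
    depth = depth + weight[5]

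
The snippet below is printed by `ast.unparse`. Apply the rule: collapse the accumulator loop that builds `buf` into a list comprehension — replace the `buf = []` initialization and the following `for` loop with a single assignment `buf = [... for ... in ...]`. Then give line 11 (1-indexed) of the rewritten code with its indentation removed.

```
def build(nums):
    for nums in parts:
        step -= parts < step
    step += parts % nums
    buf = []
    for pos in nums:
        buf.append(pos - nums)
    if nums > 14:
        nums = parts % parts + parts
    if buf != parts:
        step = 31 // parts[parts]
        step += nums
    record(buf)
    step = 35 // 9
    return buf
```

record(buf)

Transformed code:
def build(nums):
    for nums in parts:
        step -= parts < step
    step += parts % nums
    buf = [pos - nums for pos in nums]
    if nums > 14:
        nums = parts % parts + parts
    if buf != parts:
        step = 31 // parts[parts]
        step += nums
    record(buf)
    step = 35 // 9
    return buf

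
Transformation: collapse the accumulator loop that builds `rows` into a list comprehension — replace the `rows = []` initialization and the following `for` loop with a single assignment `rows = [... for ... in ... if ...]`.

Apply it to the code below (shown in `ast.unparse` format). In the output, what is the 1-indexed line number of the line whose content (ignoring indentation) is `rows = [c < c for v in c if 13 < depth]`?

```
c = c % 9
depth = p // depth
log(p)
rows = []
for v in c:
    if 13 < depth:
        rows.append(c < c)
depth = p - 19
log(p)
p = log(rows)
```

4

Transformed code:
c = c % 9
depth = p // depth
log(p)
rows = [c < c for v in c if 13 < depth]
depth = p - 19
log(p)
p = log(rows)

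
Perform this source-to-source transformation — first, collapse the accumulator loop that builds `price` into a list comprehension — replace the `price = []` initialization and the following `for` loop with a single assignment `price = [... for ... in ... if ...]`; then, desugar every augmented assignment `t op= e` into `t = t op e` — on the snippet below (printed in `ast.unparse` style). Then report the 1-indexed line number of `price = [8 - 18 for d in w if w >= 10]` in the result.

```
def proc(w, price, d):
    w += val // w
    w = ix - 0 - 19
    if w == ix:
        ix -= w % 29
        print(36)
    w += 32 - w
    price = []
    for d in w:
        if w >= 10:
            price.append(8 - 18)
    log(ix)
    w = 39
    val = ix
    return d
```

8

Transformed code:
def proc(w, price, d):
    w = w + val // w
    w = ix - 0 - 19
    if w == ix:
        ix = ix - w % 29
        print(36)
    w = w + (32 - w)
    price = [8 - 18 for d in w if w >= 10]
    log(ix)
    w = 39
    val = ix
    return d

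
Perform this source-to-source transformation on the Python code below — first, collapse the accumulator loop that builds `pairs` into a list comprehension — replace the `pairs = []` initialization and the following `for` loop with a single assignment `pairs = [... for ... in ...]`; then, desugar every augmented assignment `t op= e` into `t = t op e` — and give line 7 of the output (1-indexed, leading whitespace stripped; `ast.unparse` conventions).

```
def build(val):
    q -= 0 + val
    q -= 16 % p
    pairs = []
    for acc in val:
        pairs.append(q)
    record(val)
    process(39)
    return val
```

Transformed code:
def build(val):
    q = q - (0 + val)
    q = q - 16 % p
    pairs = [q for acc in val]
    record(val)
    process(39)
    return val

return val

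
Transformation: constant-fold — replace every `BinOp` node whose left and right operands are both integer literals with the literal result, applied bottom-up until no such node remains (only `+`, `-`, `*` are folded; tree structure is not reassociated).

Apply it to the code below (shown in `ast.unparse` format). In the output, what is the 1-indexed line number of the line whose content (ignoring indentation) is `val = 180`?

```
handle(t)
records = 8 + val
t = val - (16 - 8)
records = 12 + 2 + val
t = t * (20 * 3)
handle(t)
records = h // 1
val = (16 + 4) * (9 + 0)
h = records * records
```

8

Transformed code:
handle(t)
records = 8 + val
t = val - 8
records = 14 + val
t = t * 60
handle(t)
records = h // 1
val = 180
h = records * records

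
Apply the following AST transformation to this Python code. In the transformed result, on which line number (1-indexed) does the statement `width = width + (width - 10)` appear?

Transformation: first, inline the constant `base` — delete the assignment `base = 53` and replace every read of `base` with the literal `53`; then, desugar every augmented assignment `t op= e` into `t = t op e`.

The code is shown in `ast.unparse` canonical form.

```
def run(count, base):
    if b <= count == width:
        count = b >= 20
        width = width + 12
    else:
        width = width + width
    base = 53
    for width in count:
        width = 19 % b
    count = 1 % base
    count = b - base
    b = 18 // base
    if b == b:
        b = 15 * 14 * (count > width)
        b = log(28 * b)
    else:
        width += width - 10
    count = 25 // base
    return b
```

16

Transformed code:
def run(count, base):
    if b <= count == width:
        count = b >= 20
        width = width + 12
    else:
        width = width + width
    for width in count:
        width = 19 % b
    count = 1 % 53
    count = b - 53
    b = 18 // 53
    if b == b:
        b = 15 * 14 * (count > width)
        b = log(28 * b)
    else:
        width = width + (width - 10)
    count = 25 // 53
    return b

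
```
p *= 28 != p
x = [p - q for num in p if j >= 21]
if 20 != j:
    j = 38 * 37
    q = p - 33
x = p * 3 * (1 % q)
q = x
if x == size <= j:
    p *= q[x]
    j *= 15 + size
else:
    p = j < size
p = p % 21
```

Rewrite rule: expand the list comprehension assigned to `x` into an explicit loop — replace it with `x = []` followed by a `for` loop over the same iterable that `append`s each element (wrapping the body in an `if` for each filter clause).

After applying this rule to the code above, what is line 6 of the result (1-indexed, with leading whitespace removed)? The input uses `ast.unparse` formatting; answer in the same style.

if 20 != j:

Transformed code:
p *= 28 != p
x = []
for num in p:
    if j >= 21:
        x.append(p - q)
if 20 != j:
    j = 38 * 37
    q = p - 33
x = p * 3 * (1 % q)
q = x
if x == size <= j:
    p *= q[x]
    j *= 15 + size
else:
    p = j < size
p = p % 21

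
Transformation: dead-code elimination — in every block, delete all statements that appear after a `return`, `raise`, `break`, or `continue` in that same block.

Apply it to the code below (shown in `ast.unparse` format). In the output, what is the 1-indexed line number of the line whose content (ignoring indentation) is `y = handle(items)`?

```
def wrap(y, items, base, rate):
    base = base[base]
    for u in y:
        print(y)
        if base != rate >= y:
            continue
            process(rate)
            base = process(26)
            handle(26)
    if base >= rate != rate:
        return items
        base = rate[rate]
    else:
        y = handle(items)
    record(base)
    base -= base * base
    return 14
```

Transformed code:
def wrap(y, items, base, rate):
    base = base[base]
    for u in y:
        print(y)
        if base != rate >= y:
            continue
    if base >= rate != rate:
        return items
    else:
        y = handle(items)
    record(base)
    base -= base * base
    return 14

10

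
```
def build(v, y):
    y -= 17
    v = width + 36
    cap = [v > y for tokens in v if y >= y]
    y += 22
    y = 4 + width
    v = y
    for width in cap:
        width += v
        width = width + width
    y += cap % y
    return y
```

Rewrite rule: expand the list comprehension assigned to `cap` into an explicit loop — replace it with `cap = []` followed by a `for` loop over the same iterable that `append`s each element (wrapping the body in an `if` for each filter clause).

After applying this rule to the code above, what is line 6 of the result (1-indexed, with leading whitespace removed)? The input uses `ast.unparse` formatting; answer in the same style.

Transformed code:
def build(v, y):
    y -= 17
    v = width + 36
    cap = []
    for tokens in v:
        if y >= y:
            cap.append(v > y)
    y += 22
    y = 4 + width
    v = y
    for width in cap:
        width += v
        width = width + width
    y += cap % y
    return y

if y >= y:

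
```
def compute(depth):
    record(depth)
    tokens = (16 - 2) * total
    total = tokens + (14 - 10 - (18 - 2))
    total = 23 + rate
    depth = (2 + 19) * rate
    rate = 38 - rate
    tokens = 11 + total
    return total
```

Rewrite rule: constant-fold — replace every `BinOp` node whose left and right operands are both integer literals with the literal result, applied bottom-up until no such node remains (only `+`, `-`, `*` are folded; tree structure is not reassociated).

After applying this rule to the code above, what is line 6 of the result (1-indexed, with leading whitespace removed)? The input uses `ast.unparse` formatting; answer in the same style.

depth = 21 * rate

Transformed code:
def compute(depth):
    record(depth)
    tokens = 14 * total
    total = tokens + -12
    total = 23 + rate
    depth = 21 * rate
    rate = 38 - rate
    tokens = 11 + total
    return total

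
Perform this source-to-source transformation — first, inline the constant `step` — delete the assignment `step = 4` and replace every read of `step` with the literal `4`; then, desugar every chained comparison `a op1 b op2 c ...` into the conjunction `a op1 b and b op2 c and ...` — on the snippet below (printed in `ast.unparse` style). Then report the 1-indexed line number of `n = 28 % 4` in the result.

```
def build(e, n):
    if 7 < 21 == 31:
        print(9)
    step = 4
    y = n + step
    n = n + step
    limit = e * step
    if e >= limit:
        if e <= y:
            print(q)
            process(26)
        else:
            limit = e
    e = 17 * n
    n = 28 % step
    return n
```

Transformed code:
def build(e, n):
    if 7 < 21 and 21 == 31:
        print(9)
    y = n + 4
    n = n + 4
    limit = e * 4
    if e >= limit:
        if e <= y:
            print(q)
            process(26)
        else:
            limit = e
    e = 17 * n
    n = 28 % 4
    return n

14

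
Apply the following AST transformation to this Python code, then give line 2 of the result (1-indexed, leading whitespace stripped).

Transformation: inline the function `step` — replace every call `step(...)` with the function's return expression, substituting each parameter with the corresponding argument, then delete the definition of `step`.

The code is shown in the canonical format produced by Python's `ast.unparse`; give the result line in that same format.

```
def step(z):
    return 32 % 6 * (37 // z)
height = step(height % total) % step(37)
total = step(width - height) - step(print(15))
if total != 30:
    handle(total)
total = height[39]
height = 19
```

total = 32 % 6 * (37 // (width - height)) - 32 % 6 * (37 // print(15))

Transformed code:
height = 32 % 6 * (37 // (height % total)) % (32 % 6 * (37 // 37))
total = 32 % 6 * (37 // (width - height)) - 32 % 6 * (37 // print(15))
if total != 30:
    handle(total)
total = height[39]
height = 19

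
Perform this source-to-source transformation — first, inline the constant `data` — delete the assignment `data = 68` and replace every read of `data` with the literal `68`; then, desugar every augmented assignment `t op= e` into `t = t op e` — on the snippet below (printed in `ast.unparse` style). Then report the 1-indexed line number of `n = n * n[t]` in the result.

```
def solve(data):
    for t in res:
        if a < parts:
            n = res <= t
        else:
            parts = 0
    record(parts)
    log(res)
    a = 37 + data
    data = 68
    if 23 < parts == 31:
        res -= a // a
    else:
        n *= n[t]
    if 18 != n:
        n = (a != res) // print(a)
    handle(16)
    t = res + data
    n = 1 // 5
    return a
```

13

Transformed code:
def solve(data):
    for t in res:
        if a < parts:
            n = res <= t
        else:
            parts = 0
    record(parts)
    log(res)
    a = 37 + 68
    if 23 < parts == 31:
        res = res - a // a
    else:
        n = n * n[t]
    if 18 != n:
        n = (a != res) // print(a)
    handle(16)
    t = res + 68
    n = 1 // 5
    return a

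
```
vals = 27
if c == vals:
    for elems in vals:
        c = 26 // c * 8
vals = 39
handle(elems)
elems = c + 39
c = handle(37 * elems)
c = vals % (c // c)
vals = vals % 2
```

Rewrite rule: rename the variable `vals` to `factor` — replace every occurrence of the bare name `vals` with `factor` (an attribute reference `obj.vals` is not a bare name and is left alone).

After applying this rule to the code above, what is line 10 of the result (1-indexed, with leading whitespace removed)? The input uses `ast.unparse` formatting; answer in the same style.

factor = factor % 2

Transformed code:
factor = 27
if c == factor:
    for elems in factor:
        c = 26 // c * 8
factor = 39
handle(elems)
elems = c + 39
c = handle(37 * elems)
c = factor % (c // c)
factor = factor % 2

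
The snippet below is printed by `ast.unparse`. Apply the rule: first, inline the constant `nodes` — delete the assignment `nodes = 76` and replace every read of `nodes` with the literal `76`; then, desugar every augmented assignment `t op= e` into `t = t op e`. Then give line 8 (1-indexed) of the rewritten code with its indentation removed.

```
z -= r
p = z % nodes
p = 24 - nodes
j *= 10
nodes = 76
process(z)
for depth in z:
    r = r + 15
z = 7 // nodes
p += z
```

Transformed code:
z = z - r
p = z % 76
p = 24 - 76
j = j * 10
process(z)
for depth in z:
    r = r + 15
z = 7 // 76
p = p + z

z = 7 // 76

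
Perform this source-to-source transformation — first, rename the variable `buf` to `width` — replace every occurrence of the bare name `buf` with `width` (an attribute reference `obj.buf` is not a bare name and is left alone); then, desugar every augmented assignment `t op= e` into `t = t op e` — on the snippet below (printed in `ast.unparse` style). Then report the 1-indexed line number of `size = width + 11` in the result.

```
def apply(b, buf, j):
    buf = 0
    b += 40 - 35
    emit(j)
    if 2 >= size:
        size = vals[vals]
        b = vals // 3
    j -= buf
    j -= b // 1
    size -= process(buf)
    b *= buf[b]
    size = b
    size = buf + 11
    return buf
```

Transformed code:
def apply(b, width, j):
    width = 0
    b = b + (40 - 35)
    emit(j)
    if 2 >= size:
        size = vals[vals]
        b = vals // 3
    j = j - width
    j = j - b // 1
    size = size - process(width)
    b = b * width[b]
    size = b
    size = width + 11
    return width

13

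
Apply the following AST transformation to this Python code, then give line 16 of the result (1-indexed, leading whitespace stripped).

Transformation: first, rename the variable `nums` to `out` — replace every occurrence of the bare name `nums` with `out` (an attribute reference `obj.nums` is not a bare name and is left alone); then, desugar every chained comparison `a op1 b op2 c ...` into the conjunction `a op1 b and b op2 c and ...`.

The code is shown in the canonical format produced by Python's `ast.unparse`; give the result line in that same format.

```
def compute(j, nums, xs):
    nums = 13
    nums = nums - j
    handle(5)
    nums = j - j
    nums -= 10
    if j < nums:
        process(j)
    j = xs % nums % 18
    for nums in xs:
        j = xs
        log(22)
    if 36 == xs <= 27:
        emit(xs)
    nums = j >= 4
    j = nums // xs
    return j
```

Transformed code:
def compute(j, out, xs):
    out = 13
    out = out - j
    handle(5)
    out = j - j
    out -= 10
    if j < out:
        process(j)
    j = xs % out % 18
    for out in xs:
        j = xs
        log(22)
    if 36 == xs and xs <= 27:
        emit(xs)
    out = j >= 4
    j = out // xs
    return j

j = out // xs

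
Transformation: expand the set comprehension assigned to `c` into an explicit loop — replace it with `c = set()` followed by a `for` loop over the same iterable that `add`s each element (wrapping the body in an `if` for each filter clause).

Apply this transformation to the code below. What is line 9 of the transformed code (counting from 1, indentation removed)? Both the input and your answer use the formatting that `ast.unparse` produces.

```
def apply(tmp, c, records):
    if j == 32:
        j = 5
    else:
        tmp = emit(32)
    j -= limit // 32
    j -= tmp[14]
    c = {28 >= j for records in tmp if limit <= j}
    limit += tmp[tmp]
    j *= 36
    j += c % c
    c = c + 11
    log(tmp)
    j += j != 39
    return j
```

for records in tmp:

Transformed code:
def apply(tmp, c, records):
    if j == 32:
        j = 5
    else:
        tmp = emit(32)
    j -= limit // 32
    j -= tmp[14]
    c = set()
    for records in tmp:
        if limit <= j:
            c.add(28 >= j)
    limit += tmp[tmp]
    j *= 36
    j += c % c
    c = c + 11
    log(tmp)
    j += j != 39
    return j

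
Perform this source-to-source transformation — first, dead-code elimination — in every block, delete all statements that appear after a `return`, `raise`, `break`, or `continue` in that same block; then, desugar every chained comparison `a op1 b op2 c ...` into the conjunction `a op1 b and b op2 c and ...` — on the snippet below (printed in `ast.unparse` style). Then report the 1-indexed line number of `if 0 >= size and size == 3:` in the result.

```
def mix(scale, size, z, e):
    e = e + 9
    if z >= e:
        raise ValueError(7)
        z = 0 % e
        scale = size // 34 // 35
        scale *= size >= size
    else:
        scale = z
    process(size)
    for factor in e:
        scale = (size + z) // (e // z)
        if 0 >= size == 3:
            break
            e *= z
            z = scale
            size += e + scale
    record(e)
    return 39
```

Transformed code:
def mix(scale, size, z, e):
    e = e + 9
    if z >= e:
        raise ValueError(7)
    else:
        scale = z
    process(size)
    for factor in e:
        scale = (size + z) // (e // z)
        if 0 >= size and size == 3:
            break
    record(e)
    return 39

10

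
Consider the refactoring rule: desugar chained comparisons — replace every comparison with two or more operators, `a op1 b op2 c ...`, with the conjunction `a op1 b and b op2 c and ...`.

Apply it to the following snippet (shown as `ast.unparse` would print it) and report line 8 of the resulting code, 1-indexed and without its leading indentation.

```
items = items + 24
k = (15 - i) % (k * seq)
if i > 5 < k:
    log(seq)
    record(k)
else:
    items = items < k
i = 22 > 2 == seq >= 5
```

i = 22 > 2 and 2 == seq and (seq >= 5)

Transformed code:
items = items + 24
k = (15 - i) % (k * seq)
if i > 5 and 5 < k:
    log(seq)
    record(k)
else:
    items = items < k
i = 22 > 2 and 2 == seq and (seq >= 5)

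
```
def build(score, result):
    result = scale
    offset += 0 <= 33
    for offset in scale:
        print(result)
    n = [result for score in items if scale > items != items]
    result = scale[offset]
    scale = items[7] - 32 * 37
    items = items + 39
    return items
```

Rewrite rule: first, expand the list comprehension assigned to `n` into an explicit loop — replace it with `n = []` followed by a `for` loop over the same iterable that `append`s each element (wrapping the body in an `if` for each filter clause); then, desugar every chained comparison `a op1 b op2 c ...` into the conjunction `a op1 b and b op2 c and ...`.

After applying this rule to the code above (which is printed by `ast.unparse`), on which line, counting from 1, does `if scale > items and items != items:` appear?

Transformed code:
def build(score, result):
    result = scale
    offset += 0 <= 33
    for offset in scale:
        print(result)
    n = []
    for score in items:
        if scale > items and items != items:
            n.append(result)
    result = scale[offset]
    scale = items[7] - 32 * 37
    items = items + 39
    return items

8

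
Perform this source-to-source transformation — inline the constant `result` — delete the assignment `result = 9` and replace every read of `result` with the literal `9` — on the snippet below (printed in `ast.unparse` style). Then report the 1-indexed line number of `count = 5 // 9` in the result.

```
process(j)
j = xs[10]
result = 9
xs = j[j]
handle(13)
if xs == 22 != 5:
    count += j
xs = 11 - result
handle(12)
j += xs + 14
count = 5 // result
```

Transformed code:
process(j)
j = xs[10]
xs = j[j]
handle(13)
if xs == 22 != 5:
    count += j
xs = 11 - 9
handle(12)
j += xs + 14
count = 5 // 9

10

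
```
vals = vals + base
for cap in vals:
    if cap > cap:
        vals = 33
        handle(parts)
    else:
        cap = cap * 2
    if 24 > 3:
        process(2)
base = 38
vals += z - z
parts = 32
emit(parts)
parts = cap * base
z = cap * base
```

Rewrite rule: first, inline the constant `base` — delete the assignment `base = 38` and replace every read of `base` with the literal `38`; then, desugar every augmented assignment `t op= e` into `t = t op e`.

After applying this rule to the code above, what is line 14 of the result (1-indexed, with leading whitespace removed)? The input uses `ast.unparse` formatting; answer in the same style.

Transformed code:
vals = vals + 38
for cap in vals:
    if cap > cap:
        vals = 33
        handle(parts)
    else:
        cap = cap * 2
    if 24 > 3:
        process(2)
vals = vals + (z - z)
parts = 32
emit(parts)
parts = cap * 38
z = cap * 38

z = cap * 38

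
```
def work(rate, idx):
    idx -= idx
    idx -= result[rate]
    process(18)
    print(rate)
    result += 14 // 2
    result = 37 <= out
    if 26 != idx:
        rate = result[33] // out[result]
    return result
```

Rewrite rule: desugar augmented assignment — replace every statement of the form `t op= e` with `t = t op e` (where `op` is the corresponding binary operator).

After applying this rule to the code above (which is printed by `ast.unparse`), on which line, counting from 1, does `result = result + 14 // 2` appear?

6

Transformed code:
def work(rate, idx):
    idx = idx - idx
    idx = idx - result[rate]
    process(18)
    print(rate)
    result = result + 14 // 2
    result = 37 <= out
    if 26 != idx:
        rate = result[33] // out[result]
    return result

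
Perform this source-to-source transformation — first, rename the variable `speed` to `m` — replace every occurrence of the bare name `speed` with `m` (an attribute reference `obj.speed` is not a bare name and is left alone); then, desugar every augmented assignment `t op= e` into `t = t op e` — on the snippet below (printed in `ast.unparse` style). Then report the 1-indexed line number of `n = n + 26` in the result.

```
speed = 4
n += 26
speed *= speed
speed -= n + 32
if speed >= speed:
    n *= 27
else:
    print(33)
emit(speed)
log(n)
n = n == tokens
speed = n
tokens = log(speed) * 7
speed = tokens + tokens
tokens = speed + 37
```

Transformed code:
m = 4
n = n + 26
m = m * m
m = m - (n + 32)
if m >= m:
    n = n * 27
else:
    print(33)
emit(m)
log(n)
n = n == tokens
m = n
tokens = log(m) * 7
m = tokens + tokens
tokens = m + 37

2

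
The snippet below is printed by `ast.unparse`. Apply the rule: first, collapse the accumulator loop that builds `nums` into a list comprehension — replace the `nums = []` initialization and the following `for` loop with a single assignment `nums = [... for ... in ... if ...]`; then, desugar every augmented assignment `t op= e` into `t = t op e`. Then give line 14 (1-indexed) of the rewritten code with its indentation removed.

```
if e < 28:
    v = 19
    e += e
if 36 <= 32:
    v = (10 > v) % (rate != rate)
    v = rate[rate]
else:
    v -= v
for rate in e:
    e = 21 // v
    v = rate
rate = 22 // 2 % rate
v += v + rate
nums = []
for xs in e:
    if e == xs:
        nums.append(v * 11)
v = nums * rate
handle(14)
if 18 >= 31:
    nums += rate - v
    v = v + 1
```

Transformed code:
if e < 28:
    v = 19
    e = e + e
if 36 <= 32:
    v = (10 > v) % (rate != rate)
    v = rate[rate]
else:
    v = v - v
for rate in e:
    e = 21 // v
    v = rate
rate = 22 // 2 % rate
v = v + (v + rate)
nums = [v * 11 for xs in e if e == xs]
v = nums * rate
handle(14)
if 18 >= 31:
    nums = nums + (rate - v)
    v = v + 1

nums = [v * 11 for xs in e if e == xs]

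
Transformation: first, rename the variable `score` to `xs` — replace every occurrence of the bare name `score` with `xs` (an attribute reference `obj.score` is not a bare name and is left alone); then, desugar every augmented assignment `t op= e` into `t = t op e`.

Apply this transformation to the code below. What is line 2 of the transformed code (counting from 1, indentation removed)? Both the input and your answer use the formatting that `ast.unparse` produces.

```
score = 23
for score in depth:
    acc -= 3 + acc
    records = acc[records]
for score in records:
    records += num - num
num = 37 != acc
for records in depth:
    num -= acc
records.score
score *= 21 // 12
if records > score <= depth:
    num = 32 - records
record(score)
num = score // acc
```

for xs in depth:

Transformed code:
xs = 23
for xs in depth:
    acc = acc - (3 + acc)
    records = acc[records]
for xs in records:
    records = records + (num - num)
num = 37 != acc
for records in depth:
    num = num - acc
records.score
xs = xs * (21 // 12)
if records > xs <= depth:
    num = 32 - records
record(xs)
num = xs // acc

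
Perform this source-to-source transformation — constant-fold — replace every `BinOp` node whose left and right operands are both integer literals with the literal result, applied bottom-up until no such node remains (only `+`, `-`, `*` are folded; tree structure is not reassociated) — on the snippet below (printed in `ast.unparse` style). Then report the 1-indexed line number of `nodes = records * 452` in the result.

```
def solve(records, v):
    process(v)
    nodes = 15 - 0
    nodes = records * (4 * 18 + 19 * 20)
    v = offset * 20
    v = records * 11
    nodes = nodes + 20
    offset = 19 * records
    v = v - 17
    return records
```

Transformed code:
def solve(records, v):
    process(v)
    nodes = 15
    nodes = records * 452
    v = offset * 20
    v = records * 11
    nodes = nodes + 20
    offset = 19 * records
    v = v - 17
    return records

4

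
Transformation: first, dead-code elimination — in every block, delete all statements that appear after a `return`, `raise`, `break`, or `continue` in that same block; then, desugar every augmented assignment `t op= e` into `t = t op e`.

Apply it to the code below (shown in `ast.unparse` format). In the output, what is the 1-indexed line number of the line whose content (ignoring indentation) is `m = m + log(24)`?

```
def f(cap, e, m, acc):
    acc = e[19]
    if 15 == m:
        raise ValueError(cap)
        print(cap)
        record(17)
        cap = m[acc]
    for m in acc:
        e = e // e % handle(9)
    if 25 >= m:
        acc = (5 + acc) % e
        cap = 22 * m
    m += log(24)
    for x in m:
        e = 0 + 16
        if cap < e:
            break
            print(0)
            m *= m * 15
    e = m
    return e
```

Transformed code:
def f(cap, e, m, acc):
    acc = e[19]
    if 15 == m:
        raise ValueError(cap)
    for m in acc:
        e = e // e % handle(9)
    if 25 >= m:
        acc = (5 + acc) % e
        cap = 22 * m
    m = m + log(24)
    for x in m:
        e = 0 + 16
        if cap < e:
            break
    e = m
    return e

10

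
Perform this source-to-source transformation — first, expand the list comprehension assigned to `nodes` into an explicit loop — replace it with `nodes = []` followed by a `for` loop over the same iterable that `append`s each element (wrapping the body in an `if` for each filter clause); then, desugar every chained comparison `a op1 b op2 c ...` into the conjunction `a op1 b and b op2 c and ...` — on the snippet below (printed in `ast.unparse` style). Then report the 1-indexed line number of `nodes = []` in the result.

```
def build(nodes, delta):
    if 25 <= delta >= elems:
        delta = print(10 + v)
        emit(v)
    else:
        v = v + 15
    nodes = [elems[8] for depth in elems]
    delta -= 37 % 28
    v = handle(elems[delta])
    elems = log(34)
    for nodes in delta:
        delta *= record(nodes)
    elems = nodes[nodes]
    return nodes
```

7

Transformed code:
def build(nodes, delta):
    if 25 <= delta and delta >= elems:
        delta = print(10 + v)
        emit(v)
    else:
        v = v + 15
    nodes = []
    for depth in elems:
        nodes.append(elems[8])
    delta -= 37 % 28
    v = handle(elems[delta])
    elems = log(34)
    for nodes in delta:
        delta *= record(nodes)
    elems = nodes[nodes]
    return nodes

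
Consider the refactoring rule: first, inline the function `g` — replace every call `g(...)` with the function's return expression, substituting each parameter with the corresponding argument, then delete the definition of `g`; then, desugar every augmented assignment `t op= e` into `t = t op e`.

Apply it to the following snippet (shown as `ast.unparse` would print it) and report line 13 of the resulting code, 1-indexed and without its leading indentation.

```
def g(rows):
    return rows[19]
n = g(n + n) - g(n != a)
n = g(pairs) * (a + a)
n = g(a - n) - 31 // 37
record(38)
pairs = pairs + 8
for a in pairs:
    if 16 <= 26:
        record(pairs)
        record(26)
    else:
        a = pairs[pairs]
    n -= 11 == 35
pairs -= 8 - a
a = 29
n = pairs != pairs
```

Transformed code:
n = (n + n)[19] - (n != a)[19]
n = pairs[19] * (a + a)
n = (a - n)[19] - 31 // 37
record(38)
pairs = pairs + 8
for a in pairs:
    if 16 <= 26:
        record(pairs)
        record(26)
    else:
        a = pairs[pairs]
    n = n - (11 == 35)
pairs = pairs - (8 - a)
a = 29
n = pairs != pairs

pairs = pairs - (8 - a)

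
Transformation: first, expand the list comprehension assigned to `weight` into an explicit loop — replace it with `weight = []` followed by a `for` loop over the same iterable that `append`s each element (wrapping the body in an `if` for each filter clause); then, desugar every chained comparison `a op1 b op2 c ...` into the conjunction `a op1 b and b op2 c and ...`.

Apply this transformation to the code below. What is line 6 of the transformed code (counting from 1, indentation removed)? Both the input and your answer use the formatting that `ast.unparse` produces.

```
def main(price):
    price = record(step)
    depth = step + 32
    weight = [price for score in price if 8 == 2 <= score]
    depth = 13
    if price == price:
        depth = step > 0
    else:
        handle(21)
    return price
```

Transformed code:
def main(price):
    price = record(step)
    depth = step + 32
    weight = []
    for score in price:
        if 8 == 2 and 2 <= score:
            weight.append(price)
    depth = 13
    if price == price:
        depth = step > 0
    else:
        handle(21)
    return price

if 8 == 2 and 2 <= score:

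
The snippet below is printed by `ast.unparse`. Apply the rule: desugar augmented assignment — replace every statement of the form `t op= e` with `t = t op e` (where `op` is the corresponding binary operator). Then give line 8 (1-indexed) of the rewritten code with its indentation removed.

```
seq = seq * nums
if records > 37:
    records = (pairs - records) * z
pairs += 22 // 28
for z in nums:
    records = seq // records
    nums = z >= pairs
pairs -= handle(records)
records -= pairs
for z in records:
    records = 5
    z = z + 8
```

Transformed code:
seq = seq * nums
if records > 37:
    records = (pairs - records) * z
pairs = pairs + 22 // 28
for z in nums:
    records = seq // records
    nums = z >= pairs
pairs = pairs - handle(records)
records = records - pairs
for z in records:
    records = 5
    z = z + 8

pairs = pairs - handle(records)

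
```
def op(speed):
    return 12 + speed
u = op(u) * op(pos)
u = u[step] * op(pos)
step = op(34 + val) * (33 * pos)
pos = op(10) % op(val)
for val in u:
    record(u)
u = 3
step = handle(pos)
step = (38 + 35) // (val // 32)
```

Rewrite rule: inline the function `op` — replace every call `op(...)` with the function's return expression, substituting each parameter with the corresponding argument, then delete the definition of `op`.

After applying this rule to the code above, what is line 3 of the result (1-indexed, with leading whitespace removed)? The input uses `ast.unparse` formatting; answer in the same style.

step = (12 + (34 + val)) * (33 * pos)

Transformed code:
u = (12 + u) * (12 + pos)
u = u[step] * (12 + pos)
step = (12 + (34 + val)) * (33 * pos)
pos = (12 + 10) % (12 + val)
for val in u:
    record(u)
u = 3
step = handle(pos)
step = (38 + 35) // (val // 32)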